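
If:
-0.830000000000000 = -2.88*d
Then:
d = 0.29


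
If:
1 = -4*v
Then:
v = -1/4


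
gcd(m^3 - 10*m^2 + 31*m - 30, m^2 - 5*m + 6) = m^2 - 5*m + 6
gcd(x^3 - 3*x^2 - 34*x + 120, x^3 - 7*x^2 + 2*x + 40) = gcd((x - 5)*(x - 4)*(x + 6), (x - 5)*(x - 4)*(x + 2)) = x^2 - 9*x + 20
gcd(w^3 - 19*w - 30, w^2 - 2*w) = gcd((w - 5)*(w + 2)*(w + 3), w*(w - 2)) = 1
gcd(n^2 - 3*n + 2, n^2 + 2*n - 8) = n - 2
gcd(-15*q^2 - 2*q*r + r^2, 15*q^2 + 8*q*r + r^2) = 3*q + r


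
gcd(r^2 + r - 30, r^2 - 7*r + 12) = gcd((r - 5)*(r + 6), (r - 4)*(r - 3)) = 1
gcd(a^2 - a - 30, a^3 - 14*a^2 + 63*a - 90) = a - 6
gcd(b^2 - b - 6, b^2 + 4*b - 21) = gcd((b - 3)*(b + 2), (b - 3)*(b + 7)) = b - 3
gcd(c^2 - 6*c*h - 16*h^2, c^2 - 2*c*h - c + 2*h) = 1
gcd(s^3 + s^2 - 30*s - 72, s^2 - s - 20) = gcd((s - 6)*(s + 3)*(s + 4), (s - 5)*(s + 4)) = s + 4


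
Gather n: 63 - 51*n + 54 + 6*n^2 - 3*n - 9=6*n^2 - 54*n + 108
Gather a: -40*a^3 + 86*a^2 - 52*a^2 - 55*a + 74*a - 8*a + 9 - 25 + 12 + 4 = -40*a^3 + 34*a^2 + 11*a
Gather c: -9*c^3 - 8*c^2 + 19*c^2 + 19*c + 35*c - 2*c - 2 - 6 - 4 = -9*c^3 + 11*c^2 + 52*c - 12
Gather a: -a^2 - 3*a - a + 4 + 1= -a^2 - 4*a + 5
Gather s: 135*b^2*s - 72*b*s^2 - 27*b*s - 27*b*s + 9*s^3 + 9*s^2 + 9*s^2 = 9*s^3 + s^2*(18 - 72*b) + s*(135*b^2 - 54*b)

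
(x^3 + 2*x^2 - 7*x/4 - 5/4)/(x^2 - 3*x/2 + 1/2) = (4*x^2 + 12*x + 5)/(2*(2*x - 1))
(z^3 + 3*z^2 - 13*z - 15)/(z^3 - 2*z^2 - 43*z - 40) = (z - 3)/(z - 8)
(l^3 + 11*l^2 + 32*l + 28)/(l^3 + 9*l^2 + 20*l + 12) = (l^2 + 9*l + 14)/(l^2 + 7*l + 6)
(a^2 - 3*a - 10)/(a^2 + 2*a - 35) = (a + 2)/(a + 7)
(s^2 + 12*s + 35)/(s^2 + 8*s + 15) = (s + 7)/(s + 3)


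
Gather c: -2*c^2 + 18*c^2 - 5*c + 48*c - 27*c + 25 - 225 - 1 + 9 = 16*c^2 + 16*c - 192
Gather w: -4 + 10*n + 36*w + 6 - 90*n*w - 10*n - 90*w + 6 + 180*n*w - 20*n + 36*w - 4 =-20*n + w*(90*n - 18) + 4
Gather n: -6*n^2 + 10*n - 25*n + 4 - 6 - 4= -6*n^2 - 15*n - 6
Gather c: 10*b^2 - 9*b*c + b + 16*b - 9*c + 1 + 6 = 10*b^2 + 17*b + c*(-9*b - 9) + 7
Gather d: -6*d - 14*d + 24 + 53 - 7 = 70 - 20*d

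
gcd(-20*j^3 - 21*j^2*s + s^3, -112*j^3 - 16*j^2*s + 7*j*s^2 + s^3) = 4*j + s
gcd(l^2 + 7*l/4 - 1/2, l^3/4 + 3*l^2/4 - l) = 1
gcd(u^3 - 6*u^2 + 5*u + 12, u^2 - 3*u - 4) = u^2 - 3*u - 4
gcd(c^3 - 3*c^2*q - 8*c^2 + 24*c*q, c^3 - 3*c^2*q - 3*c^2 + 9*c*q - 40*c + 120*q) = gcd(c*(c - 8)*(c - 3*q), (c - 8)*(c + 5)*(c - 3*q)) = -c^2 + 3*c*q + 8*c - 24*q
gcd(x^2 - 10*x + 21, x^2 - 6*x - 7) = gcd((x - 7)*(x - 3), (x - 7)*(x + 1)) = x - 7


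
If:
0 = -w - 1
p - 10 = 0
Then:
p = 10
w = -1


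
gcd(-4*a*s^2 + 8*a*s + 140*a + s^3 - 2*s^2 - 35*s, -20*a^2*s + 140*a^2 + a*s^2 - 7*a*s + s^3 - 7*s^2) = -4*a*s + 28*a + s^2 - 7*s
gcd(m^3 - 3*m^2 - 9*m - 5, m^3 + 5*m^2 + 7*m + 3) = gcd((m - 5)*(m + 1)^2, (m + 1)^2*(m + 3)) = m^2 + 2*m + 1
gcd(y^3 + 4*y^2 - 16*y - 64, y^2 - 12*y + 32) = y - 4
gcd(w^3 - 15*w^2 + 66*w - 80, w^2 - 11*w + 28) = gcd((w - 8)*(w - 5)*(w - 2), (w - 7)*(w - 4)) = 1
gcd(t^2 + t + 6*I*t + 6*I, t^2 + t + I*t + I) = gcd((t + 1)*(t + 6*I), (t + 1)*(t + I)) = t + 1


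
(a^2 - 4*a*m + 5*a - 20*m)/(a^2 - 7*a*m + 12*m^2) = (a + 5)/(a - 3*m)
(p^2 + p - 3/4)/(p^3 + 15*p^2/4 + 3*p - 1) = (4*p^2 + 4*p - 3)/(4*p^3 + 15*p^2 + 12*p - 4)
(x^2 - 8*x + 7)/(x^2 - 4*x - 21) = (x - 1)/(x + 3)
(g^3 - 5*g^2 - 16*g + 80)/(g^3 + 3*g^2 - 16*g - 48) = (g - 5)/(g + 3)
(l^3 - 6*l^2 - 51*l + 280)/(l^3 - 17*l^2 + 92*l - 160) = (l + 7)/(l - 4)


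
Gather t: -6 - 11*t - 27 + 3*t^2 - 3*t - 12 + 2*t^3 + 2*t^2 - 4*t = 2*t^3 + 5*t^2 - 18*t - 45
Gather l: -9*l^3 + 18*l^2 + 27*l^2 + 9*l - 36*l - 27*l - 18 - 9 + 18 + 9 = -9*l^3 + 45*l^2 - 54*l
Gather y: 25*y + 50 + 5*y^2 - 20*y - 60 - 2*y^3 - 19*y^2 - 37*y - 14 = -2*y^3 - 14*y^2 - 32*y - 24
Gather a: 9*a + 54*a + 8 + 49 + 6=63*a + 63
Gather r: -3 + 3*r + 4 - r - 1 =2*r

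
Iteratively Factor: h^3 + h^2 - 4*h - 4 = (h + 2)*(h^2 - h - 2) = (h + 1)*(h + 2)*(h - 2)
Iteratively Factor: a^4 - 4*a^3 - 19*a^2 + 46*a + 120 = (a + 2)*(a^3 - 6*a^2 - 7*a + 60) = (a - 4)*(a + 2)*(a^2 - 2*a - 15) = (a - 4)*(a + 2)*(a + 3)*(a - 5)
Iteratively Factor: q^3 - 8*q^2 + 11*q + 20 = (q - 5)*(q^2 - 3*q - 4) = (q - 5)*(q + 1)*(q - 4)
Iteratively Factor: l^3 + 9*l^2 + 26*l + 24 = (l + 4)*(l^2 + 5*l + 6) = (l + 3)*(l + 4)*(l + 2)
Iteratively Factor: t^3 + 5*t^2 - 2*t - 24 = (t + 3)*(t^2 + 2*t - 8) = (t + 3)*(t + 4)*(t - 2)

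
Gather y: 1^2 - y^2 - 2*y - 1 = -y^2 - 2*y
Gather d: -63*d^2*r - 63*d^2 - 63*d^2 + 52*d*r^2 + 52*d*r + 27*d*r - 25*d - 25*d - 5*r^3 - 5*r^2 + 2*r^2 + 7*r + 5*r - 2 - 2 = d^2*(-63*r - 126) + d*(52*r^2 + 79*r - 50) - 5*r^3 - 3*r^2 + 12*r - 4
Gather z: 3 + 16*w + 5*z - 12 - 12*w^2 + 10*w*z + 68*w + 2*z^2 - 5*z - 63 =-12*w^2 + 10*w*z + 84*w + 2*z^2 - 72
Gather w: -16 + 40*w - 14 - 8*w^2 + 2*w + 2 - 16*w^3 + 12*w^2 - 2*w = -16*w^3 + 4*w^2 + 40*w - 28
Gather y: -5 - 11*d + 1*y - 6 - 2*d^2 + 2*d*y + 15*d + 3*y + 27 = -2*d^2 + 4*d + y*(2*d + 4) + 16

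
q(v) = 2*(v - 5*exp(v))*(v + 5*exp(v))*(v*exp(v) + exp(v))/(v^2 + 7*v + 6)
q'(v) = 2*(1 - 5*exp(v))*(v + 5*exp(v))*(v*exp(v) + exp(v))/(v^2 + 7*v + 6) + 2*(-2*v - 7)*(v - 5*exp(v))*(v + 5*exp(v))*(v*exp(v) + exp(v))/(v^2 + 7*v + 6)^2 + 2*(v - 5*exp(v))*(v + 5*exp(v))*(v*exp(v) + 2*exp(v))/(v^2 + 7*v + 6) + 2*(v - 5*exp(v))*(v*exp(v) + exp(v))*(5*exp(v) + 1)/(v^2 + 7*v + 6) = 2*(v^3 + 7*v^2 - 75*v*exp(2*v) + 12*v - 425*exp(2*v))*exp(v)/(v^2 + 12*v + 36)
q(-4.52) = 0.30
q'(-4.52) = -0.04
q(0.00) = -8.33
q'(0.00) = -23.61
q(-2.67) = 0.29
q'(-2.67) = -0.03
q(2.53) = -11577.37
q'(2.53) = -33397.64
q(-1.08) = -0.24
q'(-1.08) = -1.28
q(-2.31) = 0.27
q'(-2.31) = -0.08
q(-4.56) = 0.30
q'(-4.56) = -0.04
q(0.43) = -28.16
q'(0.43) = -79.87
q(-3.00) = 0.30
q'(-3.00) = -0.00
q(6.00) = -273580784.17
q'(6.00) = -797947988.11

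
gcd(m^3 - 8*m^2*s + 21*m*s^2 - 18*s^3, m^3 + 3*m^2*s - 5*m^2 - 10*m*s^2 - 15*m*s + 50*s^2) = -m + 2*s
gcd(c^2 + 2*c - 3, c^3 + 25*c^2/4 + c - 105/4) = c + 3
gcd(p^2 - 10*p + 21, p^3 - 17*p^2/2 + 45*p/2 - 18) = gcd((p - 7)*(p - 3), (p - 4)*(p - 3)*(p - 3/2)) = p - 3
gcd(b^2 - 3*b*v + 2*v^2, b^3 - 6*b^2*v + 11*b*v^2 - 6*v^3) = b^2 - 3*b*v + 2*v^2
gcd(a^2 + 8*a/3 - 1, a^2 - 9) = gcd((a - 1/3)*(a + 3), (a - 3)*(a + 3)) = a + 3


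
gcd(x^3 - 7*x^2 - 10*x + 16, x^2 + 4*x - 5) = x - 1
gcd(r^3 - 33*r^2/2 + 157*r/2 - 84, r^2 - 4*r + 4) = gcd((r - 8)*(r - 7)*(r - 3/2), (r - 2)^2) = 1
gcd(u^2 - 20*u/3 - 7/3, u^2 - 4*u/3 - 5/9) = u + 1/3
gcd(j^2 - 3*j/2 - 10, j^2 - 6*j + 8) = j - 4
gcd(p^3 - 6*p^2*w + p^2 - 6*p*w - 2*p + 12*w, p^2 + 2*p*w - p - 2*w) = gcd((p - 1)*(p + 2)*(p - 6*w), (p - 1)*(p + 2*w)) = p - 1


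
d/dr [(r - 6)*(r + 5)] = 2*r - 1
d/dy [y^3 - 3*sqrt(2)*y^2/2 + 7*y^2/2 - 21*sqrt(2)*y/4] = 3*y^2 - 3*sqrt(2)*y + 7*y - 21*sqrt(2)/4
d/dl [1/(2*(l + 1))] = -1/(2*(l + 1)^2)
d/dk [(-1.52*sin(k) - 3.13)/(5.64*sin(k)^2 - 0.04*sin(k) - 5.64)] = (8.5728*sin(k)^2 + 35.3064*sin(k) + 8.4476)*cos(k)/(31.8096*sin(k)^4 - 0.4512*sin(k)^3 - 63.6176*sin(k)^2 + 0.4512*sin(k) + 31.8096)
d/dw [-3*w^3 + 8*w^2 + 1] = w*(16 - 9*w)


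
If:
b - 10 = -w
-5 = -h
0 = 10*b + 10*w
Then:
No Solution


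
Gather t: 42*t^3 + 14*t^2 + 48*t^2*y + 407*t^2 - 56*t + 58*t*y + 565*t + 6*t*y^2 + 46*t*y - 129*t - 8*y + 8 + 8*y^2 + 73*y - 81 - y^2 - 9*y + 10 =42*t^3 + t^2*(48*y + 421) + t*(6*y^2 + 104*y + 380) + 7*y^2 + 56*y - 63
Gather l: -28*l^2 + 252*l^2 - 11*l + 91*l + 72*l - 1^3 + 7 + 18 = 224*l^2 + 152*l + 24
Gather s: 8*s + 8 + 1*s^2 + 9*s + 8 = s^2 + 17*s + 16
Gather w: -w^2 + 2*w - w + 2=-w^2 + w + 2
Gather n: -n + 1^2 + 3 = 4 - n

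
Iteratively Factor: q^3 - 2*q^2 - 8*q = (q)*(q^2 - 2*q - 8) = q*(q - 4)*(q + 2)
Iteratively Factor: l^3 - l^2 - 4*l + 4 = (l - 2)*(l^2 + l - 2) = (l - 2)*(l + 2)*(l - 1)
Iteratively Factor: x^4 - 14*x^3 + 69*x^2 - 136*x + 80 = (x - 4)*(x^3 - 10*x^2 + 29*x - 20) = (x - 4)*(x - 1)*(x^2 - 9*x + 20) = (x - 4)^2*(x - 1)*(x - 5)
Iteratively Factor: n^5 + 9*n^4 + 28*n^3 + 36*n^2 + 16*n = (n + 1)*(n^4 + 8*n^3 + 20*n^2 + 16*n) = (n + 1)*(n + 2)*(n^3 + 6*n^2 + 8*n) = n*(n + 1)*(n + 2)*(n^2 + 6*n + 8) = n*(n + 1)*(n + 2)*(n + 4)*(n + 2)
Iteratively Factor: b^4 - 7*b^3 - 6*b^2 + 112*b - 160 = (b + 4)*(b^3 - 11*b^2 + 38*b - 40) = (b - 4)*(b + 4)*(b^2 - 7*b + 10) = (b - 5)*(b - 4)*(b + 4)*(b - 2)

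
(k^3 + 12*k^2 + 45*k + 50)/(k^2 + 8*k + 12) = (k^2 + 10*k + 25)/(k + 6)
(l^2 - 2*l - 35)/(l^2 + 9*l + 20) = (l - 7)/(l + 4)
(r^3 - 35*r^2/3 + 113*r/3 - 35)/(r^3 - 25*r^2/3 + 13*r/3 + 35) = (3*r - 5)/(3*r + 5)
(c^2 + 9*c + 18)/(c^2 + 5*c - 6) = (c + 3)/(c - 1)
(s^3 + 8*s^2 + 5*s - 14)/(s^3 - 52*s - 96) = (s^2 + 6*s - 7)/(s^2 - 2*s - 48)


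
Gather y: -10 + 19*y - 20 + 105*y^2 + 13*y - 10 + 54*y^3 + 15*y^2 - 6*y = 54*y^3 + 120*y^2 + 26*y - 40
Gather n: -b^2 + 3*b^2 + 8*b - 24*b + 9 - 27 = 2*b^2 - 16*b - 18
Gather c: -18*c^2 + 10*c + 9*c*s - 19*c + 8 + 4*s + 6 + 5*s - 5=-18*c^2 + c*(9*s - 9) + 9*s + 9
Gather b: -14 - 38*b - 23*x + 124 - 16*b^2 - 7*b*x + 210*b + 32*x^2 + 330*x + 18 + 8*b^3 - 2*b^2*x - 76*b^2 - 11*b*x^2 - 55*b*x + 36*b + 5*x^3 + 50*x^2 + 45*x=8*b^3 + b^2*(-2*x - 92) + b*(-11*x^2 - 62*x + 208) + 5*x^3 + 82*x^2 + 352*x + 128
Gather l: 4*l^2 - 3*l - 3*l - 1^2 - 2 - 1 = 4*l^2 - 6*l - 4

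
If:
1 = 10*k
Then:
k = 1/10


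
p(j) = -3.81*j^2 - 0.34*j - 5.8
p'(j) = -7.62*j - 0.34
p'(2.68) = -20.76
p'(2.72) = -21.07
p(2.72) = -34.91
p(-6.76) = -177.61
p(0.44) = -6.69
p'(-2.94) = 22.06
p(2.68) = -34.08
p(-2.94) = -37.73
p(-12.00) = -550.36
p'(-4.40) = 33.19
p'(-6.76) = 51.17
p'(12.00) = -91.78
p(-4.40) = -78.07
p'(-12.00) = 91.10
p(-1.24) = -11.24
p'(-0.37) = 2.48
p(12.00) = -558.52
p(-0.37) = -6.20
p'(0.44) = -3.69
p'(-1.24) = 9.11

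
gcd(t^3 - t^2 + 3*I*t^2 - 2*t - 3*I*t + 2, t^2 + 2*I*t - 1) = t + I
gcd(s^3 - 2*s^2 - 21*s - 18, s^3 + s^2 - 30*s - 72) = s^2 - 3*s - 18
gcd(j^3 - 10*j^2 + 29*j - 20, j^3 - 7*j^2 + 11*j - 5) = j^2 - 6*j + 5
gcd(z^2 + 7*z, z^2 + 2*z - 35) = z + 7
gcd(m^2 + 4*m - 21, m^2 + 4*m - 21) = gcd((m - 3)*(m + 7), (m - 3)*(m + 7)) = m^2 + 4*m - 21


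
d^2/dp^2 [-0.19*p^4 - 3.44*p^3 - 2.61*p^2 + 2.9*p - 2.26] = -2.28*p^2 - 20.64*p - 5.22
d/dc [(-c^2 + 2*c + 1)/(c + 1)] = (-c^2 - 2*c + 1)/(c^2 + 2*c + 1)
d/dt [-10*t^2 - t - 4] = -20*t - 1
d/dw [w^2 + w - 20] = 2*w + 1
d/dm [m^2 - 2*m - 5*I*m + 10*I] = 2*m - 2 - 5*I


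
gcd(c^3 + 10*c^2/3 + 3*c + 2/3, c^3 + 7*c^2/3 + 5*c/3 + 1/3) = c^2 + 4*c/3 + 1/3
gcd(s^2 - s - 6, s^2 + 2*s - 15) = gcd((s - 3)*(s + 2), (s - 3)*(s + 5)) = s - 3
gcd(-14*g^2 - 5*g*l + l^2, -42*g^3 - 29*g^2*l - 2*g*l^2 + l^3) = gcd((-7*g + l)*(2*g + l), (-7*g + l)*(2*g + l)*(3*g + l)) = 14*g^2 + 5*g*l - l^2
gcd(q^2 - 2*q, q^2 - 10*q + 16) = q - 2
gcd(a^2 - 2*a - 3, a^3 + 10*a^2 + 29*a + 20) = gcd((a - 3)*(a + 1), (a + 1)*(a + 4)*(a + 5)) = a + 1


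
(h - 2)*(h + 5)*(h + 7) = h^3 + 10*h^2 + 11*h - 70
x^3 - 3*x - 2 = (x - 2)*(x + 1)^2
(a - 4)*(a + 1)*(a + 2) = a^3 - a^2 - 10*a - 8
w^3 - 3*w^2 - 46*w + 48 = (w - 8)*(w - 1)*(w + 6)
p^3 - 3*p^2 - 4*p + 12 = (p - 3)*(p - 2)*(p + 2)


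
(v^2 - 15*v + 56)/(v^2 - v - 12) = (-v^2 + 15*v - 56)/(-v^2 + v + 12)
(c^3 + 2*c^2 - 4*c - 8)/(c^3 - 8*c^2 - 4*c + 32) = (c + 2)/(c - 8)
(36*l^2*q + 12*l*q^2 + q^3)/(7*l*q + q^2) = (36*l^2 + 12*l*q + q^2)/(7*l + q)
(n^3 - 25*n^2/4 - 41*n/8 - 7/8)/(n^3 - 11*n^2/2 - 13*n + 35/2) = (8*n^2 + 6*n + 1)/(4*(2*n^2 + 3*n - 5))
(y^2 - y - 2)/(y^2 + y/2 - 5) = 2*(y + 1)/(2*y + 5)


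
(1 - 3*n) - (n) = 1 - 4*n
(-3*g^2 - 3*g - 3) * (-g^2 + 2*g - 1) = 3*g^4 - 3*g^3 - 3*g + 3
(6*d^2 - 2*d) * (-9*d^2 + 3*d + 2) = -54*d^4 + 36*d^3 + 6*d^2 - 4*d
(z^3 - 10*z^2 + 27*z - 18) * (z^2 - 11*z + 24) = z^5 - 21*z^4 + 161*z^3 - 555*z^2 + 846*z - 432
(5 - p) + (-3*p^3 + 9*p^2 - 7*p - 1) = -3*p^3 + 9*p^2 - 8*p + 4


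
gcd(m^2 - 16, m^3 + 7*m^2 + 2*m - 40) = m + 4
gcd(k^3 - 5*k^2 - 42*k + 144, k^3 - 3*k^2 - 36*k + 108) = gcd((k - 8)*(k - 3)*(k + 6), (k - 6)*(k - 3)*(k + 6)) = k^2 + 3*k - 18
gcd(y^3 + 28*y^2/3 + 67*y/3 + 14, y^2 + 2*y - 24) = y + 6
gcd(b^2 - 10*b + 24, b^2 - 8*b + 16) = b - 4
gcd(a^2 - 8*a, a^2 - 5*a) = a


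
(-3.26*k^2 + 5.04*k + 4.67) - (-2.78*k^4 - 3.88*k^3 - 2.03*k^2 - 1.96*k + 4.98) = 2.78*k^4 + 3.88*k^3 - 1.23*k^2 + 7.0*k - 0.31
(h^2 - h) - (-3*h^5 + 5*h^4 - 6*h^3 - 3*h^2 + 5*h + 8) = 3*h^5 - 5*h^4 + 6*h^3 + 4*h^2 - 6*h - 8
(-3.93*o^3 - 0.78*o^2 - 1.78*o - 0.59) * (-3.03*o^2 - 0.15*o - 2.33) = 11.9079*o^5 + 2.9529*o^4 + 14.6673*o^3 + 3.8721*o^2 + 4.2359*o + 1.3747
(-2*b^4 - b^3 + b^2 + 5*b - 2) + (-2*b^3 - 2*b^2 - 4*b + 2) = -2*b^4 - 3*b^3 - b^2 + b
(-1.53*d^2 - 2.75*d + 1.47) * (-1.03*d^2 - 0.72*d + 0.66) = 1.5759*d^4 + 3.9341*d^3 - 0.5439*d^2 - 2.8734*d + 0.9702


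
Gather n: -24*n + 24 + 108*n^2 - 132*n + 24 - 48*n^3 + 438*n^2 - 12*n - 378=-48*n^3 + 546*n^2 - 168*n - 330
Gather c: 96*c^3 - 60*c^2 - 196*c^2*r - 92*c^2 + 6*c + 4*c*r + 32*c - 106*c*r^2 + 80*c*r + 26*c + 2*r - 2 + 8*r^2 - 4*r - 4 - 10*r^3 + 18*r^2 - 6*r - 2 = 96*c^3 + c^2*(-196*r - 152) + c*(-106*r^2 + 84*r + 64) - 10*r^3 + 26*r^2 - 8*r - 8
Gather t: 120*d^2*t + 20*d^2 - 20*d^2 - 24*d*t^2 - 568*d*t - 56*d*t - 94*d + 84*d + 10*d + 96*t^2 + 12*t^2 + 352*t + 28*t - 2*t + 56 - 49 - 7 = t^2*(108 - 24*d) + t*(120*d^2 - 624*d + 378)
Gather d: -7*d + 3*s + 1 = -7*d + 3*s + 1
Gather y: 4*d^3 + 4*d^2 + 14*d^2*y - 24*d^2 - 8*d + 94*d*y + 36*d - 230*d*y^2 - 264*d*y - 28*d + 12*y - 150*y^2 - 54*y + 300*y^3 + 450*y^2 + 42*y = 4*d^3 - 20*d^2 + 300*y^3 + y^2*(300 - 230*d) + y*(14*d^2 - 170*d)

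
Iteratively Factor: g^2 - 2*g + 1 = (g - 1)*(g - 1)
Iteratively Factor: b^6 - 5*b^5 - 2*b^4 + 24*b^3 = (b)*(b^5 - 5*b^4 - 2*b^3 + 24*b^2) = b*(b + 2)*(b^4 - 7*b^3 + 12*b^2) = b^2*(b + 2)*(b^3 - 7*b^2 + 12*b) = b^3*(b + 2)*(b^2 - 7*b + 12) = b^3*(b - 3)*(b + 2)*(b - 4)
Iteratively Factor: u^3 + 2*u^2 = (u)*(u^2 + 2*u) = u^2*(u + 2)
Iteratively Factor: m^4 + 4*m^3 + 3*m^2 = (m + 3)*(m^3 + m^2) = m*(m + 3)*(m^2 + m) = m^2*(m + 3)*(m + 1)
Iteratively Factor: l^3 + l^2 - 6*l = (l)*(l^2 + l - 6) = l*(l - 2)*(l + 3)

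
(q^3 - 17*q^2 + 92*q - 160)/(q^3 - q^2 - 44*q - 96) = (q^2 - 9*q + 20)/(q^2 + 7*q + 12)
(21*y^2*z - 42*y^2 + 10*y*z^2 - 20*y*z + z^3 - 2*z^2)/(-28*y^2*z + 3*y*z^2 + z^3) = (-3*y*z + 6*y - z^2 + 2*z)/(z*(4*y - z))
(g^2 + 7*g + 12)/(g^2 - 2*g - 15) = (g + 4)/(g - 5)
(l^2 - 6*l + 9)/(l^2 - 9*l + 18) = (l - 3)/(l - 6)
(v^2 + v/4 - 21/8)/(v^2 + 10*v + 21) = (v^2 + v/4 - 21/8)/(v^2 + 10*v + 21)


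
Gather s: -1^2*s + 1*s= 0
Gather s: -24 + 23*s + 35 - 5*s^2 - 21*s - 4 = -5*s^2 + 2*s + 7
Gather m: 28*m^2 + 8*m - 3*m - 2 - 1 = 28*m^2 + 5*m - 3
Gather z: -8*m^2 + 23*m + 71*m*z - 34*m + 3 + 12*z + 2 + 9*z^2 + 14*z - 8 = -8*m^2 - 11*m + 9*z^2 + z*(71*m + 26) - 3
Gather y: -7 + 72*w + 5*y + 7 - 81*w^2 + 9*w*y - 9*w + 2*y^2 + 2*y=-81*w^2 + 63*w + 2*y^2 + y*(9*w + 7)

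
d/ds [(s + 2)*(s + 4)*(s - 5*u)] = 3*s^2 - 10*s*u + 12*s - 30*u + 8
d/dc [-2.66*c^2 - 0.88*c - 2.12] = -5.32*c - 0.88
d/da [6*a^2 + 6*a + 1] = 12*a + 6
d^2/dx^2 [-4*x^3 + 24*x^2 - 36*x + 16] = 48 - 24*x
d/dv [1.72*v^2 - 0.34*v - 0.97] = 3.44*v - 0.34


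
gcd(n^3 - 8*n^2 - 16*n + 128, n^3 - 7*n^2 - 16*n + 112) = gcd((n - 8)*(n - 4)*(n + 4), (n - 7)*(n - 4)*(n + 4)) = n^2 - 16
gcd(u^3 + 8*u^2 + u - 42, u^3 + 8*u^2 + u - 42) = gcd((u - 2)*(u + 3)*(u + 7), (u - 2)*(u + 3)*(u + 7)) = u^3 + 8*u^2 + u - 42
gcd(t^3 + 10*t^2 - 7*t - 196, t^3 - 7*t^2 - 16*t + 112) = t - 4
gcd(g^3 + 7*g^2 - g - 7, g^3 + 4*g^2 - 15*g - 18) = g + 1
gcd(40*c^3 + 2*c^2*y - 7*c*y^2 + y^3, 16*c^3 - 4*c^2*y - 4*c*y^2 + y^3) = -8*c^2 - 2*c*y + y^2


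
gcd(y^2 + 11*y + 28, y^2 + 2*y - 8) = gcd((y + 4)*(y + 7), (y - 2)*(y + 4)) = y + 4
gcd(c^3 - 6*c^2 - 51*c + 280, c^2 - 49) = c + 7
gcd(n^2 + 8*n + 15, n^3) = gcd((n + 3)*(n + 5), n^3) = 1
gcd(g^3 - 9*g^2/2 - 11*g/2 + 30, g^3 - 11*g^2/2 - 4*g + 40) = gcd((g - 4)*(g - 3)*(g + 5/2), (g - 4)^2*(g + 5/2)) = g^2 - 3*g/2 - 10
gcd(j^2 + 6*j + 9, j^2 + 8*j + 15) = j + 3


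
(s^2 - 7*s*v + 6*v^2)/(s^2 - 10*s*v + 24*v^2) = (s - v)/(s - 4*v)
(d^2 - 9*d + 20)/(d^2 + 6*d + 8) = (d^2 - 9*d + 20)/(d^2 + 6*d + 8)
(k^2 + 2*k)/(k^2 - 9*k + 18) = k*(k + 2)/(k^2 - 9*k + 18)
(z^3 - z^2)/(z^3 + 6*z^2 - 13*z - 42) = z^2*(z - 1)/(z^3 + 6*z^2 - 13*z - 42)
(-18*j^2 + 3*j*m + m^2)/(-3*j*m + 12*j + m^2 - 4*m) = (6*j + m)/(m - 4)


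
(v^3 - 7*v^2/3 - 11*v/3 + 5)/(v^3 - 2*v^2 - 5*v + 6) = (v + 5/3)/(v + 2)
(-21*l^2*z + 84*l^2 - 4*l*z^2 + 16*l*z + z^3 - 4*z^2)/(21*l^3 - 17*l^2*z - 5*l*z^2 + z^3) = (z - 4)/(-l + z)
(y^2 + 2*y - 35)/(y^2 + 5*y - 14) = (y - 5)/(y - 2)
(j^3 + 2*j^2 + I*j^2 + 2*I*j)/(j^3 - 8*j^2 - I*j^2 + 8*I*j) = (j^2 + j*(2 + I) + 2*I)/(j^2 - j*(8 + I) + 8*I)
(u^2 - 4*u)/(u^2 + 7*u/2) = 2*(u - 4)/(2*u + 7)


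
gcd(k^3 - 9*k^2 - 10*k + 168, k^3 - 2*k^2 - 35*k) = k - 7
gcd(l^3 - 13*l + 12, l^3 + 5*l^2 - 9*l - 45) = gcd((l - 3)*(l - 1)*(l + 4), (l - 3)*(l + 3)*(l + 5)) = l - 3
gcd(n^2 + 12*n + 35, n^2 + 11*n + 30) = n + 5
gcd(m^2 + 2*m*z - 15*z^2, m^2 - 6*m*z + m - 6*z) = 1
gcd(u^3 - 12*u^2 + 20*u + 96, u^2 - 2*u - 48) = u - 8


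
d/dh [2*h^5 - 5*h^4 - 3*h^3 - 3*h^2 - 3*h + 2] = 10*h^4 - 20*h^3 - 9*h^2 - 6*h - 3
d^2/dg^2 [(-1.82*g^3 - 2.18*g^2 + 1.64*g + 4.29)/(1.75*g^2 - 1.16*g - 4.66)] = (-7.105427357601e-15*g^5 + 7.105427357601e-15*g^4 - 33.3879839999999*g^3 - 86.867802*g^2 - 209.141352*g - 30.895236)/(5.359375*g^6 - 10.6575*g^5 - 35.74935*g^4 + 55.197904*g^3 + 95.195412*g^2 - 75.570288*g - 101.194696)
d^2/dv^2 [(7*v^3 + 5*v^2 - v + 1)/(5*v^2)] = 2*(3 - v)/(5*v^4)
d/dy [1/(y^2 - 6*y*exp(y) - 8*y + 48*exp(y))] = 2*(3*y*exp(y) - y - 21*exp(y) + 4)/(y^2 - 6*y*exp(y) - 8*y + 48*exp(y))^2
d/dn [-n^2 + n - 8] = 1 - 2*n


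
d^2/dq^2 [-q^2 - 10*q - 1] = -2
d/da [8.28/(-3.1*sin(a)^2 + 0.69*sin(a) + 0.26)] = (51.336*sin(a) - 5.7132)*cos(a)/(-3.1*sin(a)^2 + 0.69*sin(a) + 0.26)^2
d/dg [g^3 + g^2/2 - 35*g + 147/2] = 3*g^2 + g - 35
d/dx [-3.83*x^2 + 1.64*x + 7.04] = 1.64 - 7.66*x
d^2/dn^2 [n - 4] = 0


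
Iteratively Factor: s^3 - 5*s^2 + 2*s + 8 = (s + 1)*(s^2 - 6*s + 8) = (s - 2)*(s + 1)*(s - 4)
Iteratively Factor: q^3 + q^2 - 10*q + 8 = (q - 2)*(q^2 + 3*q - 4) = (q - 2)*(q - 1)*(q + 4)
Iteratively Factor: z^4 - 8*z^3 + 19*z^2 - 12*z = (z - 3)*(z^3 - 5*z^2 + 4*z) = (z - 3)*(z - 1)*(z^2 - 4*z) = (z - 4)*(z - 3)*(z - 1)*(z)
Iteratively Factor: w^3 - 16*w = (w)*(w^2 - 16) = w*(w - 4)*(w + 4)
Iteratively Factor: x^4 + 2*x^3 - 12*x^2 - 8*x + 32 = (x + 2)*(x^3 - 12*x + 16) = (x + 2)*(x + 4)*(x^2 - 4*x + 4) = (x - 2)*(x + 2)*(x + 4)*(x - 2)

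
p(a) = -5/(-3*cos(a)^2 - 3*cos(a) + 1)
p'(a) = -5*(-6*sin(a)*cos(a) - 3*sin(a))/(-3*cos(a)^2 - 3*cos(a) + 1)^2 = 15*(2*cos(a) + 1)*sin(a)/(3*cos(a)^2 + 3*cos(a) - 1)^2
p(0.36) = 1.13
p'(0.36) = 0.77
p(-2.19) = -2.89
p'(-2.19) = 0.66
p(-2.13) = -2.86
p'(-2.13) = 0.25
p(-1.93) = -2.97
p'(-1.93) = -1.47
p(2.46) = -3.29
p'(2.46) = -2.26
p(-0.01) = 1.00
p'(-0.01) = -0.02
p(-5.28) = 3.38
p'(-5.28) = 11.98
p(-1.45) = -8.40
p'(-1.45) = -52.21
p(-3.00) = -4.86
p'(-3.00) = 1.96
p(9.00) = -4.02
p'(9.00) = -3.29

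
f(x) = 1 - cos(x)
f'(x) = sin(x)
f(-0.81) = 0.31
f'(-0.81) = -0.72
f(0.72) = 0.25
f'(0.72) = 0.66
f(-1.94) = 1.36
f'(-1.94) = -0.93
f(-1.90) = 1.32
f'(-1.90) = -0.95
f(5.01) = 0.71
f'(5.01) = -0.96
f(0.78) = 0.29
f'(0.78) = 0.70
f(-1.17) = 0.61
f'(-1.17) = -0.92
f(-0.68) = 0.22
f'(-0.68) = -0.63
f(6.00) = 0.04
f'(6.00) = -0.28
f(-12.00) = 0.16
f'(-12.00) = 0.54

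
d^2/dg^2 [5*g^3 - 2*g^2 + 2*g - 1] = 30*g - 4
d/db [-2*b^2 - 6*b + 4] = -4*b - 6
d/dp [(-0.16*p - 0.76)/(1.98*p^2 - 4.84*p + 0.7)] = (0.3168*p^2 + 3.0096*p - 3.7904)/(3.9204*p^4 - 19.1664*p^3 + 26.1976*p^2 - 6.776*p + 0.49)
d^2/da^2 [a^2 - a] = 2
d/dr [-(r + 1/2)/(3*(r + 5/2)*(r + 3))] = (4*r^2 + 4*r - 19)/(3*(4*r^4 + 44*r^3 + 181*r^2 + 330*r + 225))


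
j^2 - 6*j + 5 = (j - 5)*(j - 1)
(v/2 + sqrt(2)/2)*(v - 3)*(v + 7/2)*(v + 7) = v^4/2 + sqrt(2)*v^3/2 + 15*v^3/4 - 7*v^2/2 + 15*sqrt(2)*v^2/4 - 147*v/4 - 7*sqrt(2)*v/2 - 147*sqrt(2)/4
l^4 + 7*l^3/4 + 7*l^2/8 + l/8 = l*(l + 1/4)*(l + 1/2)*(l + 1)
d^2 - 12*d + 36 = (d - 6)^2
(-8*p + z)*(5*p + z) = -40*p^2 - 3*p*z + z^2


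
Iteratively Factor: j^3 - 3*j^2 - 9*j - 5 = (j - 5)*(j^2 + 2*j + 1) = (j - 5)*(j + 1)*(j + 1)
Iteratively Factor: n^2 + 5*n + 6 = (n + 2)*(n + 3)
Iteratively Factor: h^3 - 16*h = (h - 4)*(h^2 + 4*h) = (h - 4)*(h + 4)*(h)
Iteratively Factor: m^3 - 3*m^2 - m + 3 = (m - 1)*(m^2 - 2*m - 3) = (m - 1)*(m + 1)*(m - 3)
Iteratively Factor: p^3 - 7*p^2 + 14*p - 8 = (p - 2)*(p^2 - 5*p + 4) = (p - 4)*(p - 2)*(p - 1)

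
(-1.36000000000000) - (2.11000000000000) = -3.47000000000000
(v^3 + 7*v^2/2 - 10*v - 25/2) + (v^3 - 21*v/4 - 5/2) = 2*v^3 + 7*v^2/2 - 61*v/4 - 15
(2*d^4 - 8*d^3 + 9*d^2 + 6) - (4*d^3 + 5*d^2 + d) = 2*d^4 - 12*d^3 + 4*d^2 - d + 6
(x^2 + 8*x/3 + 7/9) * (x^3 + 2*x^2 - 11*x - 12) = x^5 + 14*x^4/3 - 44*x^3/9 - 358*x^2/9 - 365*x/9 - 28/3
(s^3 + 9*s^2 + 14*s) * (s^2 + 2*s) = s^5 + 11*s^4 + 32*s^3 + 28*s^2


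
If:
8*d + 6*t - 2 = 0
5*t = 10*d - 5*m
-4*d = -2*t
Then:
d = 1/10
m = 0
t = 1/5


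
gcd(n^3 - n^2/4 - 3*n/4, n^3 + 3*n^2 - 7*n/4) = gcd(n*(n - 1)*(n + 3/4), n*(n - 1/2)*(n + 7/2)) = n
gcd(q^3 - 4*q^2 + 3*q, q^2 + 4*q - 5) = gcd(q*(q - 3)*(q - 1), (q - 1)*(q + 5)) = q - 1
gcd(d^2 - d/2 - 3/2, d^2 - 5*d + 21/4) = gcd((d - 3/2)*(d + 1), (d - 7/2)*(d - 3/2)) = d - 3/2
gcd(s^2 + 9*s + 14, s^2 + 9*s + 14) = s^2 + 9*s + 14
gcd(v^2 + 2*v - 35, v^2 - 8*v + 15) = v - 5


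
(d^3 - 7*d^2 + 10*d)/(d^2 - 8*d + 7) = d*(d^2 - 7*d + 10)/(d^2 - 8*d + 7)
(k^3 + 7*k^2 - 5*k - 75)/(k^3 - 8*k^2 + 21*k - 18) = (k^2 + 10*k + 25)/(k^2 - 5*k + 6)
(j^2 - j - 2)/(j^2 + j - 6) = (j + 1)/(j + 3)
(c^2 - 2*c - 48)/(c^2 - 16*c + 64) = (c + 6)/(c - 8)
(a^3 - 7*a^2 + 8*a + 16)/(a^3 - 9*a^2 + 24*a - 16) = (a + 1)/(a - 1)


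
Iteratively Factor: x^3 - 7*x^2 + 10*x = (x - 2)*(x^2 - 5*x) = x*(x - 2)*(x - 5)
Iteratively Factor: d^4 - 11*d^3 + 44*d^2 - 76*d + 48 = (d - 2)*(d^3 - 9*d^2 + 26*d - 24) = (d - 3)*(d - 2)*(d^2 - 6*d + 8) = (d - 4)*(d - 3)*(d - 2)*(d - 2)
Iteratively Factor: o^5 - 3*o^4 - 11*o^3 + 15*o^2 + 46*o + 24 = (o - 4)*(o^4 + o^3 - 7*o^2 - 13*o - 6) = (o - 4)*(o - 3)*(o^3 + 4*o^2 + 5*o + 2) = (o - 4)*(o - 3)*(o + 2)*(o^2 + 2*o + 1) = (o - 4)*(o - 3)*(o + 1)*(o + 2)*(o + 1)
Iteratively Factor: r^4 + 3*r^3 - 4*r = (r - 1)*(r^3 + 4*r^2 + 4*r) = r*(r - 1)*(r^2 + 4*r + 4) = r*(r - 1)*(r + 2)*(r + 2)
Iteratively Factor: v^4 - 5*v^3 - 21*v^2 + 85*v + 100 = (v + 4)*(v^3 - 9*v^2 + 15*v + 25) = (v - 5)*(v + 4)*(v^2 - 4*v - 5) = (v - 5)^2*(v + 4)*(v + 1)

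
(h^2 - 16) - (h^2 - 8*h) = 8*h - 16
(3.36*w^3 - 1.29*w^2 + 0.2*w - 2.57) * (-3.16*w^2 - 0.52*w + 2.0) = -10.6176*w^5 + 2.3292*w^4 + 6.7588*w^3 + 5.4372*w^2 + 1.7364*w - 5.14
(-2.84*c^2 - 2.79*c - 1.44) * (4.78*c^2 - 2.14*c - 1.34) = -13.5752*c^4 - 7.2586*c^3 + 2.893*c^2 + 6.8202*c + 1.9296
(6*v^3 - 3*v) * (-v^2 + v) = -6*v^5 + 6*v^4 + 3*v^3 - 3*v^2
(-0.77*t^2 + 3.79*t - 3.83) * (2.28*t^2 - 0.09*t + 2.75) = -1.7556*t^4 + 8.7105*t^3 - 11.191*t^2 + 10.7672*t - 10.5325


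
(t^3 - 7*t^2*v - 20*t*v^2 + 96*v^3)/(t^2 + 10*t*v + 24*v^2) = (t^2 - 11*t*v + 24*v^2)/(t + 6*v)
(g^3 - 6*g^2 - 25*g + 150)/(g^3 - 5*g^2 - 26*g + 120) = (g - 5)/(g - 4)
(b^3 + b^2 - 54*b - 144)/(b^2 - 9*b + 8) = (b^2 + 9*b + 18)/(b - 1)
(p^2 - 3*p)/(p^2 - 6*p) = (p - 3)/(p - 6)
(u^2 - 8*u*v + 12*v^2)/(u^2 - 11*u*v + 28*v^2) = (u^2 - 8*u*v + 12*v^2)/(u^2 - 11*u*v + 28*v^2)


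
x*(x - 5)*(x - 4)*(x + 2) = x^4 - 7*x^3 + 2*x^2 + 40*x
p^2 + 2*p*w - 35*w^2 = (p - 5*w)*(p + 7*w)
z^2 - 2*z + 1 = (z - 1)^2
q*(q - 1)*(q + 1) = q^3 - q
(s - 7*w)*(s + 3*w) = s^2 - 4*s*w - 21*w^2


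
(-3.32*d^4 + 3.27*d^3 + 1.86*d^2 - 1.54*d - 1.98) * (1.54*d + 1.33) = -5.1128*d^5 + 0.6202*d^4 + 7.2135*d^3 + 0.1022*d^2 - 5.0974*d - 2.6334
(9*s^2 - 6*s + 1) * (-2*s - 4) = -18*s^3 - 24*s^2 + 22*s - 4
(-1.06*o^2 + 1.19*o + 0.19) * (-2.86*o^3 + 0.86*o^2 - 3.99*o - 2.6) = 3.0316*o^5 - 4.315*o^4 + 4.7094*o^3 - 1.8287*o^2 - 3.8521*o - 0.494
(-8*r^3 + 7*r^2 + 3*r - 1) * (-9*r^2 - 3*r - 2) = 72*r^5 - 39*r^4 - 32*r^3 - 14*r^2 - 3*r + 2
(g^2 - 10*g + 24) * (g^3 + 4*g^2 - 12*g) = g^5 - 6*g^4 - 28*g^3 + 216*g^2 - 288*g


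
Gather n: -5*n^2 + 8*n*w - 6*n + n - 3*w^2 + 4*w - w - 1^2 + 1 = -5*n^2 + n*(8*w - 5) - 3*w^2 + 3*w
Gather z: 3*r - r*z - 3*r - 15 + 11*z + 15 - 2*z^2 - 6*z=-2*z^2 + z*(5 - r)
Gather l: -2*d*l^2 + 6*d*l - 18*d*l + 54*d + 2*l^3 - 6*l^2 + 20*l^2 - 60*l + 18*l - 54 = 54*d + 2*l^3 + l^2*(14 - 2*d) + l*(-12*d - 42) - 54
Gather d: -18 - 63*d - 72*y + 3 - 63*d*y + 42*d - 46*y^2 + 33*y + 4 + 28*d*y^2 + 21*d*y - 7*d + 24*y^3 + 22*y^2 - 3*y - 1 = d*(28*y^2 - 42*y - 28) + 24*y^3 - 24*y^2 - 42*y - 12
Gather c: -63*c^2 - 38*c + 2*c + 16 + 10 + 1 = -63*c^2 - 36*c + 27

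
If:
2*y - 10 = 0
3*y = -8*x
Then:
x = -15/8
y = 5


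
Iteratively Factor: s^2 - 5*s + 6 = (s - 2)*(s - 3)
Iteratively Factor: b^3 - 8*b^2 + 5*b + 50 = (b - 5)*(b^2 - 3*b - 10) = (b - 5)*(b + 2)*(b - 5)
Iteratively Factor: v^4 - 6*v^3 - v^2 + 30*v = (v)*(v^3 - 6*v^2 - v + 30) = v*(v + 2)*(v^2 - 8*v + 15) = v*(v - 5)*(v + 2)*(v - 3)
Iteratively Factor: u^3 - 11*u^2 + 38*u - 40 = (u - 5)*(u^2 - 6*u + 8) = (u - 5)*(u - 2)*(u - 4)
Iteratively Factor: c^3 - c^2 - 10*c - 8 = (c + 2)*(c^2 - 3*c - 4) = (c + 1)*(c + 2)*(c - 4)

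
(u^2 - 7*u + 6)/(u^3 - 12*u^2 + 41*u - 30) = 1/(u - 5)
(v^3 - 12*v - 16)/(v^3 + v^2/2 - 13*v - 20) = 2*(v + 2)/(2*v + 5)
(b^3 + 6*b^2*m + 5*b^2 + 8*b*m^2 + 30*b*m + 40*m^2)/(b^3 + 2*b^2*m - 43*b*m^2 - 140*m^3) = (b^2 + 2*b*m + 5*b + 10*m)/(b^2 - 2*b*m - 35*m^2)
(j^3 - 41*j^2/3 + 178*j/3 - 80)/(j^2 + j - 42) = (3*j^2 - 23*j + 40)/(3*(j + 7))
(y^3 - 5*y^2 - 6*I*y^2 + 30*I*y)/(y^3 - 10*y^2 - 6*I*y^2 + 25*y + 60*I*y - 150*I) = y/(y - 5)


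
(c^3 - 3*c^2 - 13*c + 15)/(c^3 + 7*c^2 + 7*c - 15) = (c - 5)/(c + 5)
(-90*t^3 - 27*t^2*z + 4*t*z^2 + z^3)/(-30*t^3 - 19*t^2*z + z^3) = (6*t + z)/(2*t + z)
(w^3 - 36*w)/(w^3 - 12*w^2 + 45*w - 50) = w*(w^2 - 36)/(w^3 - 12*w^2 + 45*w - 50)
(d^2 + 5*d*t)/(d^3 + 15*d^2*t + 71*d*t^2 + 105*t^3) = d/(d^2 + 10*d*t + 21*t^2)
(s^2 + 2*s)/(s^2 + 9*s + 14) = s/(s + 7)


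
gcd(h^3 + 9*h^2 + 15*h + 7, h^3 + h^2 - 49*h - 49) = h^2 + 8*h + 7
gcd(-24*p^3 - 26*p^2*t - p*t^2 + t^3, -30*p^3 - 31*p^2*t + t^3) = 6*p^2 + 5*p*t - t^2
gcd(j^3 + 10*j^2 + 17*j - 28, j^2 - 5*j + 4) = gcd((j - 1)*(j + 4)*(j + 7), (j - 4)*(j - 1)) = j - 1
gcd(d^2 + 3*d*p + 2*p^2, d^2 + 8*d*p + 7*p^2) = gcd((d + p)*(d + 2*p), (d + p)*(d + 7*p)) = d + p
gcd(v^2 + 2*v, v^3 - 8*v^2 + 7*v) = v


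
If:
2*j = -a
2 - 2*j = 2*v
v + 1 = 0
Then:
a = -4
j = 2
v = -1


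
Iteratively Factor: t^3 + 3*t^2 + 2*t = (t + 1)*(t^2 + 2*t) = (t + 1)*(t + 2)*(t)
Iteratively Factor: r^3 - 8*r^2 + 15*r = (r)*(r^2 - 8*r + 15) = r*(r - 5)*(r - 3)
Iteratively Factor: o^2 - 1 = (o - 1)*(o + 1)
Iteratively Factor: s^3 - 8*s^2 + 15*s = (s - 3)*(s^2 - 5*s) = s*(s - 3)*(s - 5)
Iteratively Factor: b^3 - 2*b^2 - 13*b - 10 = (b - 5)*(b^2 + 3*b + 2) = (b - 5)*(b + 1)*(b + 2)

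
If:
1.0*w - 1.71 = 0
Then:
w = 1.71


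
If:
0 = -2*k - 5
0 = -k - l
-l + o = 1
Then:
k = -5/2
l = 5/2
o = 7/2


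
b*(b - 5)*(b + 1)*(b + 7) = b^4 + 3*b^3 - 33*b^2 - 35*b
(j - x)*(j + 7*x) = j^2 + 6*j*x - 7*x^2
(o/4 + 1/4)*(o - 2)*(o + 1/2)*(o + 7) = o^4/4 + 13*o^3/8 - 3*o^2/2 - 37*o/8 - 7/4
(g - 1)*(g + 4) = g^2 + 3*g - 4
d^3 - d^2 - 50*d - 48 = (d - 8)*(d + 1)*(d + 6)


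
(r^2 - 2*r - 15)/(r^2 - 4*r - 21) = (r - 5)/(r - 7)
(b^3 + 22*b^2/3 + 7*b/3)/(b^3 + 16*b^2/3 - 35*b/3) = (3*b + 1)/(3*b - 5)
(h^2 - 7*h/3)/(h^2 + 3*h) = (h - 7/3)/(h + 3)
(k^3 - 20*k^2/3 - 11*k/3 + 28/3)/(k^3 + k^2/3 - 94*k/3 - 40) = (k^2 - 8*k + 7)/(k^2 - k - 30)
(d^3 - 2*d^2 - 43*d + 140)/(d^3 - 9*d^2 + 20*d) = (d + 7)/d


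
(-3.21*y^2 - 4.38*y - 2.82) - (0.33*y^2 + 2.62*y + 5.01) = -3.54*y^2 - 7.0*y - 7.83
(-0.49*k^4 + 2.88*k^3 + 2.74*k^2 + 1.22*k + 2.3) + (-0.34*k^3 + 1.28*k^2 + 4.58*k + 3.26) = -0.49*k^4 + 2.54*k^3 + 4.02*k^2 + 5.8*k + 5.56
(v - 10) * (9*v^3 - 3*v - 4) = 9*v^4 - 90*v^3 - 3*v^2 + 26*v + 40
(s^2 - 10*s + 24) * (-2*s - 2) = -2*s^3 + 18*s^2 - 28*s - 48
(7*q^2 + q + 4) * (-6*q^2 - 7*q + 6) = -42*q^4 - 55*q^3 + 11*q^2 - 22*q + 24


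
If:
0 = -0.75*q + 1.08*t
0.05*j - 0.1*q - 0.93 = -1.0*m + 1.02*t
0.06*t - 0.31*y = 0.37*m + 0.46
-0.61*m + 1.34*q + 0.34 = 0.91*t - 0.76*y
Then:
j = 19.5608867700762 - 10.9057454528375*y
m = -1.0617169428038*y - 1.43670373284173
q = -1.98804645209774*y - 1.71792914763454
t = -1.38058781395677*y - 1.19300635252398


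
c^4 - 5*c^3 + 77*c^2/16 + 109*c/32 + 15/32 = (c - 3)*(c - 5/2)*(c + 1/4)^2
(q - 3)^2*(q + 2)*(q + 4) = q^4 - 19*q^2 + 6*q + 72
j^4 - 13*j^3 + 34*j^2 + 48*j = j*(j - 8)*(j - 6)*(j + 1)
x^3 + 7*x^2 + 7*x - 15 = (x - 1)*(x + 3)*(x + 5)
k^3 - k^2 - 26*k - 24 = (k - 6)*(k + 1)*(k + 4)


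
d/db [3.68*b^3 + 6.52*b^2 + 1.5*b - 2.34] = 11.04*b^2 + 13.04*b + 1.5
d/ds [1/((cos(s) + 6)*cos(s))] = 2*(cos(s) + 3)*sin(s)/((cos(s) + 6)^2*cos(s)^2)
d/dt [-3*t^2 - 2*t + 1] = -6*t - 2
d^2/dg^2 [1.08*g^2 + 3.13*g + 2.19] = 2.16000000000000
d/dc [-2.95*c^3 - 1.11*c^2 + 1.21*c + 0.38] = -8.85*c^2 - 2.22*c + 1.21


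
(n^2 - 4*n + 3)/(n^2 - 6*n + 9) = (n - 1)/(n - 3)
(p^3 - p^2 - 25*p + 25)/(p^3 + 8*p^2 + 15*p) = (p^2 - 6*p + 5)/(p*(p + 3))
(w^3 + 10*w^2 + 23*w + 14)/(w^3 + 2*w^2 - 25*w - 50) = (w^2 + 8*w + 7)/(w^2 - 25)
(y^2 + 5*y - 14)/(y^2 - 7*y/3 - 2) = 3*(-y^2 - 5*y + 14)/(-3*y^2 + 7*y + 6)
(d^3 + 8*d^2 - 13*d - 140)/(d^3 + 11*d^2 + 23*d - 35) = (d - 4)/(d - 1)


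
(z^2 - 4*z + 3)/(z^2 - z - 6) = (z - 1)/(z + 2)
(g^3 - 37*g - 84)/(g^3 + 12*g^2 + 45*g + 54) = (g^2 - 3*g - 28)/(g^2 + 9*g + 18)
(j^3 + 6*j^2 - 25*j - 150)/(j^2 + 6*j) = j - 25/j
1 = 1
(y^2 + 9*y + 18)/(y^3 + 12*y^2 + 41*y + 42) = (y + 6)/(y^2 + 9*y + 14)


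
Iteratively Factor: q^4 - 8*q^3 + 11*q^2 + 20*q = (q + 1)*(q^3 - 9*q^2 + 20*q) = (q - 5)*(q + 1)*(q^2 - 4*q) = q*(q - 5)*(q + 1)*(q - 4)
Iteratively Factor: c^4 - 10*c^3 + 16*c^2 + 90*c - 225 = (c - 5)*(c^3 - 5*c^2 - 9*c + 45) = (c - 5)*(c + 3)*(c^2 - 8*c + 15) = (c - 5)^2*(c + 3)*(c - 3)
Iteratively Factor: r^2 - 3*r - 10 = (r - 5)*(r + 2)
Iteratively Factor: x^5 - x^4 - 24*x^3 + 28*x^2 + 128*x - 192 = (x - 4)*(x^4 + 3*x^3 - 12*x^2 - 20*x + 48) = (x - 4)*(x - 2)*(x^3 + 5*x^2 - 2*x - 24) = (x - 4)*(x - 2)*(x + 4)*(x^2 + x - 6) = (x - 4)*(x - 2)^2*(x + 4)*(x + 3)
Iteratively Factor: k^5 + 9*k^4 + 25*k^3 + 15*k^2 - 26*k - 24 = (k - 1)*(k^4 + 10*k^3 + 35*k^2 + 50*k + 24) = (k - 1)*(k + 2)*(k^3 + 8*k^2 + 19*k + 12) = (k - 1)*(k + 1)*(k + 2)*(k^2 + 7*k + 12) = (k - 1)*(k + 1)*(k + 2)*(k + 3)*(k + 4)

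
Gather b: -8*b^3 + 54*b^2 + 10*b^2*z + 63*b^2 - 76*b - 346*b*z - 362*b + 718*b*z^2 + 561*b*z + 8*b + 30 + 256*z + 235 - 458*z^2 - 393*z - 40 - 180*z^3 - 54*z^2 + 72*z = -8*b^3 + b^2*(10*z + 117) + b*(718*z^2 + 215*z - 430) - 180*z^3 - 512*z^2 - 65*z + 225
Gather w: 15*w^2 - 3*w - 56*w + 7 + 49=15*w^2 - 59*w + 56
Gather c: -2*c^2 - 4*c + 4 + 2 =-2*c^2 - 4*c + 6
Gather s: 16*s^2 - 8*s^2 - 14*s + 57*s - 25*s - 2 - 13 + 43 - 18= 8*s^2 + 18*s + 10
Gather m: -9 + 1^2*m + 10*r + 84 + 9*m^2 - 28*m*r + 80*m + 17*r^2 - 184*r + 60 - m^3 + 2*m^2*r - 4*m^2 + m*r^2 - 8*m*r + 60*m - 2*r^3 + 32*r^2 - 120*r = -m^3 + m^2*(2*r + 5) + m*(r^2 - 36*r + 141) - 2*r^3 + 49*r^2 - 294*r + 135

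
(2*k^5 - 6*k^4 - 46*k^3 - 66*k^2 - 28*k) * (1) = 2*k^5 - 6*k^4 - 46*k^3 - 66*k^2 - 28*k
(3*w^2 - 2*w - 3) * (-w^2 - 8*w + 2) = -3*w^4 - 22*w^3 + 25*w^2 + 20*w - 6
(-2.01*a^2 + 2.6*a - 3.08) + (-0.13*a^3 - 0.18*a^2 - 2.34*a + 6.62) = -0.13*a^3 - 2.19*a^2 + 0.26*a + 3.54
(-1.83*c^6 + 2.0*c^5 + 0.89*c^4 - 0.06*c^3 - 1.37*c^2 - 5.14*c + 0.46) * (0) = 0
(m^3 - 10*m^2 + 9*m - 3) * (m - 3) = m^4 - 13*m^3 + 39*m^2 - 30*m + 9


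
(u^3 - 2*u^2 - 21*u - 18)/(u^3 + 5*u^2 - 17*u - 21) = (u^2 - 3*u - 18)/(u^2 + 4*u - 21)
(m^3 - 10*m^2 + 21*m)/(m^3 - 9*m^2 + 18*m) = (m - 7)/(m - 6)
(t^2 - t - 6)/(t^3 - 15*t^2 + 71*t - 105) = (t + 2)/(t^2 - 12*t + 35)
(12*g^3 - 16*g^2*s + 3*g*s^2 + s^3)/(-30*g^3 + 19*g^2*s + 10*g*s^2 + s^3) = (-2*g + s)/(5*g + s)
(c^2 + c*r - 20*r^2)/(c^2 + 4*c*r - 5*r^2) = (-c + 4*r)/(-c + r)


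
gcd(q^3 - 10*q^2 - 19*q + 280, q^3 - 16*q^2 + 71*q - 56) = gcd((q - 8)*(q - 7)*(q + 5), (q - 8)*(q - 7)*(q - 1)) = q^2 - 15*q + 56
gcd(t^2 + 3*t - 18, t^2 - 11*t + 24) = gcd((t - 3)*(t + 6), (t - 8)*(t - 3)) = t - 3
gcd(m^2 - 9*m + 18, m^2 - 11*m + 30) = m - 6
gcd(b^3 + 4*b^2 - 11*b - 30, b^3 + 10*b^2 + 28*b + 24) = b + 2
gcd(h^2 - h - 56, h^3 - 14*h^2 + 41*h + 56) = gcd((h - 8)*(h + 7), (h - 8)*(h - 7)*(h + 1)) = h - 8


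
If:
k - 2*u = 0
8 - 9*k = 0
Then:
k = 8/9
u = 4/9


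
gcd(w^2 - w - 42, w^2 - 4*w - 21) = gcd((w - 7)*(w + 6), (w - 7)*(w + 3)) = w - 7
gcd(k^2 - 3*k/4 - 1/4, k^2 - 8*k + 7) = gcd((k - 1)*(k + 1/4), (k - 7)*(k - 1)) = k - 1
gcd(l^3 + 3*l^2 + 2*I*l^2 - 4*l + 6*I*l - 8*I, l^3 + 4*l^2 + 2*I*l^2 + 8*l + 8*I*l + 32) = l + 4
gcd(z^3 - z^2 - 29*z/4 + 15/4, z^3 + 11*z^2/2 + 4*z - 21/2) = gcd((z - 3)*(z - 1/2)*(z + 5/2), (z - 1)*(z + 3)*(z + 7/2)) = 1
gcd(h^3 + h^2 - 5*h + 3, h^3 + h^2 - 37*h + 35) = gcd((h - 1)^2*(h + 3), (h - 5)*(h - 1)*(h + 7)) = h - 1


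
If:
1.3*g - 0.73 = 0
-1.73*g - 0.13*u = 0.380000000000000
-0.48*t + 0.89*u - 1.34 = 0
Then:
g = 0.56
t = -22.07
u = -10.40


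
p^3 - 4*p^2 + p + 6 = (p - 3)*(p - 2)*(p + 1)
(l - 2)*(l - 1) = l^2 - 3*l + 2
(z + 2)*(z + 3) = z^2 + 5*z + 6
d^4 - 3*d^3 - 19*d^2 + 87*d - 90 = (d - 3)^2*(d - 2)*(d + 5)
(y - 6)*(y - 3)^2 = y^3 - 12*y^2 + 45*y - 54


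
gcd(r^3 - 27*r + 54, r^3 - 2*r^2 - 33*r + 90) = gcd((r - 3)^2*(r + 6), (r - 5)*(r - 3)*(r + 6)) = r^2 + 3*r - 18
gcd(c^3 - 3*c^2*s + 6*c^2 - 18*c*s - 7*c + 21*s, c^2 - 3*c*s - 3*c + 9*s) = -c + 3*s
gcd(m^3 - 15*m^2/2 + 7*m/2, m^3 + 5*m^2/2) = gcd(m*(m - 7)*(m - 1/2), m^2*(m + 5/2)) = m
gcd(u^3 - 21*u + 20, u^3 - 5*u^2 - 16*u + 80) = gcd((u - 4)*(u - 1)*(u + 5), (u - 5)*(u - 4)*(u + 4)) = u - 4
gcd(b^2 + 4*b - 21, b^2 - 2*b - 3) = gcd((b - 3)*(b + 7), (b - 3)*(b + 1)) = b - 3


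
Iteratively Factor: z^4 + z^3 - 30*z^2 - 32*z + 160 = (z - 2)*(z^3 + 3*z^2 - 24*z - 80) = (z - 5)*(z - 2)*(z^2 + 8*z + 16) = (z - 5)*(z - 2)*(z + 4)*(z + 4)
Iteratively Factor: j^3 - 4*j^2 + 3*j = (j - 3)*(j^2 - j) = j*(j - 3)*(j - 1)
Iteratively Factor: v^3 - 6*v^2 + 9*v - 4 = (v - 1)*(v^2 - 5*v + 4) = (v - 4)*(v - 1)*(v - 1)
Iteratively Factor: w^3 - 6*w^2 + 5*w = (w - 1)*(w^2 - 5*w) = w*(w - 1)*(w - 5)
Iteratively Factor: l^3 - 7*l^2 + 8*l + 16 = (l - 4)*(l^2 - 3*l - 4) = (l - 4)^2*(l + 1)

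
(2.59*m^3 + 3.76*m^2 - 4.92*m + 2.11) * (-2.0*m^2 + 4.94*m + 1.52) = -5.18*m^5 + 5.2746*m^4 + 32.3512*m^3 - 22.8096*m^2 + 2.945*m + 3.2072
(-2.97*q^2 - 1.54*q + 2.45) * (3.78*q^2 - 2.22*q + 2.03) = -11.2266*q^4 + 0.772200000000001*q^3 + 6.6507*q^2 - 8.5652*q + 4.9735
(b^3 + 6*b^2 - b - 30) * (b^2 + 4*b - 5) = b^5 + 10*b^4 + 18*b^3 - 64*b^2 - 115*b + 150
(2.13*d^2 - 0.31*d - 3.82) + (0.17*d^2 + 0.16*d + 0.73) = 2.3*d^2 - 0.15*d - 3.09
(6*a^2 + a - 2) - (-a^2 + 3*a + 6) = 7*a^2 - 2*a - 8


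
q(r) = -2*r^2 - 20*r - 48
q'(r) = -4*r - 20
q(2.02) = -96.56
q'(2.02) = -28.08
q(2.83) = -120.62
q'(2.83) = -31.32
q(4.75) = -188.12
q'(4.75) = -39.00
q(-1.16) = -27.49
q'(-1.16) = -15.36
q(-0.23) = -43.51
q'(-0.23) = -19.08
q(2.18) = -101.10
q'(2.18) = -28.72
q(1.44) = -80.95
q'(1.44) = -25.76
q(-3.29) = -3.85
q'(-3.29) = -6.84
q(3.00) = -126.00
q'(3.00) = -32.00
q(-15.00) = -198.00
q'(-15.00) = 40.00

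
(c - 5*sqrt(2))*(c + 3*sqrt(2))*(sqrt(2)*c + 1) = sqrt(2)*c^3 - 3*c^2 - 32*sqrt(2)*c - 30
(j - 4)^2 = j^2 - 8*j + 16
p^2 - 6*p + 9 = (p - 3)^2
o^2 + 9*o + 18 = (o + 3)*(o + 6)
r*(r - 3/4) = r^2 - 3*r/4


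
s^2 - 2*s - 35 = (s - 7)*(s + 5)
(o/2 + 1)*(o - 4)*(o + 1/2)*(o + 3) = o^4/2 + 3*o^3/4 - 27*o^2/4 - 31*o/2 - 6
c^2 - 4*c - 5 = (c - 5)*(c + 1)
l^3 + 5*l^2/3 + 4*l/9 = l*(l + 1/3)*(l + 4/3)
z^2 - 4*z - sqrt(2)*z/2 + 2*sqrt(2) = (z - 4)*(z - sqrt(2)/2)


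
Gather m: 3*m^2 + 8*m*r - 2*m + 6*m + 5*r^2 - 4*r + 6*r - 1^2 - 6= 3*m^2 + m*(8*r + 4) + 5*r^2 + 2*r - 7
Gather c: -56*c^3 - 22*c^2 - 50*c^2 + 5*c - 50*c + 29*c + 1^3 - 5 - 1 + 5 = -56*c^3 - 72*c^2 - 16*c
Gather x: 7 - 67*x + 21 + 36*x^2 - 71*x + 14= 36*x^2 - 138*x + 42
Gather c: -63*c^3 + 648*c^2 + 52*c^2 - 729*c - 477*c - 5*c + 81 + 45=-63*c^3 + 700*c^2 - 1211*c + 126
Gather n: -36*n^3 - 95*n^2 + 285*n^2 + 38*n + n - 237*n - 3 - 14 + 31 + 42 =-36*n^3 + 190*n^2 - 198*n + 56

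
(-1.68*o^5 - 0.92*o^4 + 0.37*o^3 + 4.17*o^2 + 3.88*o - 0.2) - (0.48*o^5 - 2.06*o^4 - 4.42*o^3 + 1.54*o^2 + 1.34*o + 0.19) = -2.16*o^5 + 1.14*o^4 + 4.79*o^3 + 2.63*o^2 + 2.54*o - 0.39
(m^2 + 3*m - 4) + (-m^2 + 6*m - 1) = 9*m - 5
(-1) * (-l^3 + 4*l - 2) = l^3 - 4*l + 2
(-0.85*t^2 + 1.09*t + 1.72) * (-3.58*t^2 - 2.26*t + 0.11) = 3.043*t^4 - 1.9812*t^3 - 8.7145*t^2 - 3.7673*t + 0.1892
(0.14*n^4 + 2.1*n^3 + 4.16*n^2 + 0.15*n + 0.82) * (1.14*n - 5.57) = 0.1596*n^5 + 1.6142*n^4 - 6.9546*n^3 - 23.0002*n^2 + 0.0992999999999998*n - 4.5674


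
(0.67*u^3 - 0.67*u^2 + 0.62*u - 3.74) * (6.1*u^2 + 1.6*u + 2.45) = 4.087*u^5 - 3.015*u^4 + 4.3515*u^3 - 23.4635*u^2 - 4.465*u - 9.163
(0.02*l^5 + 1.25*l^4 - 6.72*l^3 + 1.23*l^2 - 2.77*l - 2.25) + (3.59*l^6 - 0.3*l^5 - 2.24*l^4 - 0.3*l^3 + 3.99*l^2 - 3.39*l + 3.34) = 3.59*l^6 - 0.28*l^5 - 0.99*l^4 - 7.02*l^3 + 5.22*l^2 - 6.16*l + 1.09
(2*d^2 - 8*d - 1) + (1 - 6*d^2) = -4*d^2 - 8*d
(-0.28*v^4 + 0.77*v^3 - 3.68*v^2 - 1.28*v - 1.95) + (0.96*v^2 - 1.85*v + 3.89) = -0.28*v^4 + 0.77*v^3 - 2.72*v^2 - 3.13*v + 1.94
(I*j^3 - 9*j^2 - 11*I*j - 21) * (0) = 0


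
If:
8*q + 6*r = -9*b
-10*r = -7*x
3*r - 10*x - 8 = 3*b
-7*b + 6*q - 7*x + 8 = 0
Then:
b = 5776/3127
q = -3684/3127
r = -3752/3127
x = -5360/3127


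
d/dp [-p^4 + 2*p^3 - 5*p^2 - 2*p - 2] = -4*p^3 + 6*p^2 - 10*p - 2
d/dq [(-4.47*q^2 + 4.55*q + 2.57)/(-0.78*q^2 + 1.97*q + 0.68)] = (-5.2569*q^2 - 2.07*q - 1.9689)/(0.6084*q^4 - 3.0732*q^3 + 2.8201*q^2 + 2.6792*q + 0.4624)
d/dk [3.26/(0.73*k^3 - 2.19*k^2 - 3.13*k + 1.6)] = (-7.1394*k^2 + 14.2788*k + 10.2038)/(0.73*k^3 - 2.19*k^2 - 3.13*k + 1.6)^2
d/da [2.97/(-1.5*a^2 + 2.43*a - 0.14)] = (8.91*a - 7.2171)/(1.5*a^2 - 2.43*a + 0.14)^2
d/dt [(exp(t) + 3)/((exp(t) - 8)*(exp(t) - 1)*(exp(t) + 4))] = 2*(-exp(3*t) - 2*exp(2*t) + 15*exp(t) + 58)*exp(t)/(exp(6*t) - 10*exp(5*t) - 31*exp(4*t) + 344*exp(3*t) + 464*exp(2*t) - 1792*exp(t) + 1024)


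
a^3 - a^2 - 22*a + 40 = (a - 4)*(a - 2)*(a + 5)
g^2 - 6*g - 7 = (g - 7)*(g + 1)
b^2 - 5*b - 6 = (b - 6)*(b + 1)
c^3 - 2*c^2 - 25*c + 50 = (c - 5)*(c - 2)*(c + 5)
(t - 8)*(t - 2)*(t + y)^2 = t^4 + 2*t^3*y - 10*t^3 + t^2*y^2 - 20*t^2*y + 16*t^2 - 10*t*y^2 + 32*t*y + 16*y^2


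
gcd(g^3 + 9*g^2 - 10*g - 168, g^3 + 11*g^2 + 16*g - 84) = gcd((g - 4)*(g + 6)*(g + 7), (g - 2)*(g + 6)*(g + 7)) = g^2 + 13*g + 42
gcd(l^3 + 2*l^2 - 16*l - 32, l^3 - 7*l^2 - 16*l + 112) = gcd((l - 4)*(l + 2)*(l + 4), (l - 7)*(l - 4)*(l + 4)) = l^2 - 16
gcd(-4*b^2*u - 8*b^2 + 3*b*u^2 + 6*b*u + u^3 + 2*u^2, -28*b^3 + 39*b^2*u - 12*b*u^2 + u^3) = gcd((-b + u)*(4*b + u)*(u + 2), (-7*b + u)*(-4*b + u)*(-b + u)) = -b + u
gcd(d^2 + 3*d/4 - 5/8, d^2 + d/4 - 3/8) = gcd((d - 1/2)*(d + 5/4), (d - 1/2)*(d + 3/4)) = d - 1/2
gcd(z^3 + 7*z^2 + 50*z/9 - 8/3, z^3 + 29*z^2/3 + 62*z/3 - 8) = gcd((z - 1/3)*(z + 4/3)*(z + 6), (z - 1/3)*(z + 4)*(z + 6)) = z^2 + 17*z/3 - 2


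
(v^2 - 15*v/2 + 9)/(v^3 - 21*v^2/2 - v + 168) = (2*v - 3)/(2*v^2 - 9*v - 56)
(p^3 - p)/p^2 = p - 1/p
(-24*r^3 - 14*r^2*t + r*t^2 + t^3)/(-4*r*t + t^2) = 6*r^2/t + 5*r + t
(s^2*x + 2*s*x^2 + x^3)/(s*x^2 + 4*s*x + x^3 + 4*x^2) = (s + x)/(x + 4)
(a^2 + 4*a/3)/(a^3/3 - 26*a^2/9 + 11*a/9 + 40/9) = 3*a*(3*a + 4)/(3*a^3 - 26*a^2 + 11*a + 40)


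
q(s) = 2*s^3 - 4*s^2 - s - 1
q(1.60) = -4.65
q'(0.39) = -3.21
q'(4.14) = 68.72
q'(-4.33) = 146.13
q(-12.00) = -4021.00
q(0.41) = -1.94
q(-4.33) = -234.03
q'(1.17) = -2.15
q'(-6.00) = 263.00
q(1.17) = -4.44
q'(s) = 6*s^2 - 8*s - 1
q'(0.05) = -1.38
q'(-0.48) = 4.22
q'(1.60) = 1.56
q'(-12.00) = 959.00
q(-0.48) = -1.66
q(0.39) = -1.88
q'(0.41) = -3.27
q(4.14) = 68.22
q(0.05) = -1.06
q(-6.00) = -571.00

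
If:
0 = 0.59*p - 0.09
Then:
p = 0.15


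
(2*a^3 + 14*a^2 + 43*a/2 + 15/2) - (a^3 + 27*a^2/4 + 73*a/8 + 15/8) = a^3 + 29*a^2/4 + 99*a/8 + 45/8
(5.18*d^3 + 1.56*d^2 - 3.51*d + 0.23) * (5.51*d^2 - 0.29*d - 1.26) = 28.5418*d^5 + 7.0934*d^4 - 26.3193*d^3 + 0.3196*d^2 + 4.3559*d - 0.2898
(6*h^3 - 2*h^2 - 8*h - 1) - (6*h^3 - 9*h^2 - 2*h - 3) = 7*h^2 - 6*h + 2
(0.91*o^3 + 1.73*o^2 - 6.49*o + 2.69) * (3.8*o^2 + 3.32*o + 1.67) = 3.458*o^5 + 9.5952*o^4 - 17.3987*o^3 - 8.4357*o^2 - 1.9075*o + 4.4923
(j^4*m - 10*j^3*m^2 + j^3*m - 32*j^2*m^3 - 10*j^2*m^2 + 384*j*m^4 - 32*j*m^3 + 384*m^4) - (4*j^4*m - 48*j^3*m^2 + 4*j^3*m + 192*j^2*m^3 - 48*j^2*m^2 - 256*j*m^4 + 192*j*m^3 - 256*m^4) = -3*j^4*m + 38*j^3*m^2 - 3*j^3*m - 224*j^2*m^3 + 38*j^2*m^2 + 640*j*m^4 - 224*j*m^3 + 640*m^4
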